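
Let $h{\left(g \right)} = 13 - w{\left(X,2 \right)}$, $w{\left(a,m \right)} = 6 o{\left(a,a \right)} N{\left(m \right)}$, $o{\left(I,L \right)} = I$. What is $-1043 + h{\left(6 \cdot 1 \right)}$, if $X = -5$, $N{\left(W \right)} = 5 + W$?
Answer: $-820$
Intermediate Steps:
$w{\left(a,m \right)} = 6 a \left(5 + m\right)$
$h{\left(g \right)} = 223$ ($h{\left(g \right)} = 13 - 6 \left(-5\right) \left(5 + 2\right) = 13 - 6 \left(-5\right) 7 = 13 - -210 = 13 + 210 = 223$)
$-1043 + h{\left(6 \cdot 1 \right)} = -1043 + 223 = -820$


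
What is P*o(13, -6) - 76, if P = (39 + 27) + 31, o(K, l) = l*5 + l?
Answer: -3568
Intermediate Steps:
o(K, l) = 6*l (o(K, l) = 5*l + l = 6*l)
P = 97 (P = 66 + 31 = 97)
P*o(13, -6) - 76 = 97*(6*(-6)) - 76 = 97*(-36) - 76 = -3492 - 76 = -3568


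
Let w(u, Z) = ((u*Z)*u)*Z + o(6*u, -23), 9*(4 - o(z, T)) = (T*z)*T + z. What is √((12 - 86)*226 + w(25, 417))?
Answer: √977895645/3 ≈ 10424.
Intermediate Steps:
o(z, T) = 4 - z/9 - z*T²/9 (o(z, T) = 4 - ((T*z)*T + z)/9 = 4 - (z*T² + z)/9 = 4 - (z + z*T²)/9 = 4 + (-z/9 - z*T²/9) = 4 - z/9 - z*T²/9)
w(u, Z) = 4 - 1060*u/3 + Z²*u² (w(u, Z) = ((u*Z)*u)*Z + (4 - 2*u/3 - ⅑*6*u*(-23)²) = ((Z*u)*u)*Z + (4 - 2*u/3 - ⅑*6*u*529) = (Z*u²)*Z + (4 - 2*u/3 - 1058*u/3) = Z²*u² + (4 - 1060*u/3) = 4 - 1060*u/3 + Z²*u²)
√((12 - 86)*226 + w(25, 417)) = √((12 - 86)*226 + (4 - 1060/3*25 + 417²*25²)) = √(-74*226 + (4 - 26500/3 + 173889*625)) = √(-16724 + (4 - 26500/3 + 108680625)) = √(-16724 + 326015387/3) = √(325965215/3) = √977895645/3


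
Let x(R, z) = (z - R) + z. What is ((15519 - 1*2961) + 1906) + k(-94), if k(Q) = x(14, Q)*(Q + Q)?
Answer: 52440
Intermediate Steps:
x(R, z) = -R + 2*z
k(Q) = 2*Q*(-14 + 2*Q) (k(Q) = (-1*14 + 2*Q)*(Q + Q) = (-14 + 2*Q)*(2*Q) = 2*Q*(-14 + 2*Q))
((15519 - 1*2961) + 1906) + k(-94) = ((15519 - 1*2961) + 1906) + 4*(-94)*(-7 - 94) = ((15519 - 2961) + 1906) + 4*(-94)*(-101) = (12558 + 1906) + 37976 = 14464 + 37976 = 52440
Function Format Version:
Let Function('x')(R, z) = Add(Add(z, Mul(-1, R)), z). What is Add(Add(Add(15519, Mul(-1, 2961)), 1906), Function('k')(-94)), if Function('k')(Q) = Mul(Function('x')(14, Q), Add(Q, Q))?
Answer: 52440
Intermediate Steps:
Function('x')(R, z) = Add(Mul(-1, R), Mul(2, z))
Function('k')(Q) = Mul(2, Q, Add(-14, Mul(2, Q))) (Function('k')(Q) = Mul(Add(Mul(-1, 14), Mul(2, Q)), Add(Q, Q)) = Mul(Add(-14, Mul(2, Q)), Mul(2, Q)) = Mul(2, Q, Add(-14, Mul(2, Q))))
Add(Add(Add(15519, Mul(-1, 2961)), 1906), Function('k')(-94)) = Add(Add(Add(15519, Mul(-1, 2961)), 1906), Mul(4, -94, Add(-7, -94))) = Add(Add(Add(15519, -2961), 1906), Mul(4, -94, -101)) = Add(Add(12558, 1906), 37976) = Add(14464, 37976) = 52440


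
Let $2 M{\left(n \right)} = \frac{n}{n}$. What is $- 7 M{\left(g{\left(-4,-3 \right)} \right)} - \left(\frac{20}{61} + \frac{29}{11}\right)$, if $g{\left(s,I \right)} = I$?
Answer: $- \frac{8675}{1342} \approx -6.4642$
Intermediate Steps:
$M{\left(n \right)} = \frac{1}{2}$ ($M{\left(n \right)} = \frac{n \frac{1}{n}}{2} = \frac{1}{2} \cdot 1 = \frac{1}{2}$)
$- 7 M{\left(g{\left(-4,-3 \right)} \right)} - \left(\frac{20}{61} + \frac{29}{11}\right) = \left(-7\right) \frac{1}{2} - \left(\frac{20}{61} + \frac{29}{11}\right) = - \frac{7}{2} - \frac{1989}{671} = - \frac{8675}{1342}$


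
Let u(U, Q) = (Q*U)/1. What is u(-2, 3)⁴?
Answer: 1296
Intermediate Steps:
u(U, Q) = Q*U (u(U, Q) = (Q*U)*1 = Q*U)
u(-2, 3)⁴ = (3*(-2))⁴ = (-6)⁴ = 1296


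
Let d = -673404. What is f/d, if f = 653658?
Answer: -108943/112234 ≈ -0.97068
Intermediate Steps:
f/d = 653658/(-673404) = 653658*(-1/673404) = -108943/112234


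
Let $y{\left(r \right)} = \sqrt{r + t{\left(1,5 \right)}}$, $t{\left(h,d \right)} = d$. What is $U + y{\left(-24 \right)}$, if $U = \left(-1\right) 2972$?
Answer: $-2972 + i \sqrt{19} \approx -2972.0 + 4.3589 i$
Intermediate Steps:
$y{\left(r \right)} = \sqrt{5 + r}$ ($y{\left(r \right)} = \sqrt{r + 5} = \sqrt{5 + r}$)
$U = -2972$
$U + y{\left(-24 \right)} = -2972 + \sqrt{5 - 24} = -2972 + \sqrt{-19} = -2972 + i \sqrt{19}$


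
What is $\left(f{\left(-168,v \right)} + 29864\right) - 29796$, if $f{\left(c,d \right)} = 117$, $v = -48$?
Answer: $185$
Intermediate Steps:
$\left(f{\left(-168,v \right)} + 29864\right) - 29796 = \left(117 + 29864\right) - 29796 = 29981 - 29796 = 185$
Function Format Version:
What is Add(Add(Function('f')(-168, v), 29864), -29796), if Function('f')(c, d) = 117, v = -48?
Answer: 185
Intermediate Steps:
Add(Add(Function('f')(-168, v), 29864), -29796) = Add(Add(117, 29864), -29796) = Add(29981, -29796) = 185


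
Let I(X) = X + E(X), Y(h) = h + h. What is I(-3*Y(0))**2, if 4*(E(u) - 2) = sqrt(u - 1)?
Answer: 63/16 + I ≈ 3.9375 + 1.0*I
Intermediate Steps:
Y(h) = 2*h
E(u) = 2 + sqrt(-1 + u)/4 (E(u) = 2 + sqrt(u - 1)/4 = 2 + sqrt(-1 + u)/4)
I(X) = 2 + X + sqrt(-1 + X)/4 (I(X) = X + (2 + sqrt(-1 + X)/4) = 2 + X + sqrt(-1 + X)/4)
I(-3*Y(0))**2 = (2 - 6*0 + sqrt(-1 - 6*0)/4)**2 = (2 - 3*0 + sqrt(-1 - 3*0)/4)**2 = (2 + 0 + sqrt(-1 + 0)/4)**2 = (2 + 0 + sqrt(-1)/4)**2 = (2 + 0 + I/4)**2 = (2 + I/4)**2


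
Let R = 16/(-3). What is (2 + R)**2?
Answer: 100/9 ≈ 11.111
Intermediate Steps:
R = -16/3 (R = 16*(-1/3) = -16/3 ≈ -5.3333)
(2 + R)**2 = (2 - 16/3)**2 = (-10/3)**2 = 100/9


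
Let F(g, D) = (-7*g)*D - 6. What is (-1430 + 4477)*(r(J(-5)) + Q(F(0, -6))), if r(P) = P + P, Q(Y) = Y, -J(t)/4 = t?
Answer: 103598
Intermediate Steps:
J(t) = -4*t
F(g, D) = -6 - 7*D*g (F(g, D) = -7*D*g - 6 = -6 - 7*D*g)
r(P) = 2*P
(-1430 + 4477)*(r(J(-5)) + Q(F(0, -6))) = (-1430 + 4477)*(2*(-4*(-5)) + (-6 - 7*(-6)*0)) = 3047*(2*20 + (-6 + 0)) = 3047*(40 - 6) = 3047*34 = 103598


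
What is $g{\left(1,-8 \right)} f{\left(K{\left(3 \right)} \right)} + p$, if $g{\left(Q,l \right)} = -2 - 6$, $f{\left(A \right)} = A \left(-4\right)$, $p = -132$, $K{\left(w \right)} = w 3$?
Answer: $156$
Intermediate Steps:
$K{\left(w \right)} = 3 w$
$f{\left(A \right)} = - 4 A$
$g{\left(Q,l \right)} = -8$
$g{\left(1,-8 \right)} f{\left(K{\left(3 \right)} \right)} + p = - 8 \left(- 4 \cdot 3 \cdot 3\right) - 132 = - 8 \left(\left(-4\right) 9\right) - 132 = \left(-8\right) \left(-36\right) - 132 = 288 - 132 = 156$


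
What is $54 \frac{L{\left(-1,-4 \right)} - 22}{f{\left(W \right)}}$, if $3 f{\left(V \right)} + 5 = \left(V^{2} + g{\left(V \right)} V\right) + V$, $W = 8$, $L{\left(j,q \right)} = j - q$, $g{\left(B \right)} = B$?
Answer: $- \frac{3078}{131} \approx -23.496$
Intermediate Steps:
$f{\left(V \right)} = - \frac{5}{3} + \frac{V}{3} + \frac{2 V^{2}}{3}$ ($f{\left(V \right)} = - \frac{5}{3} + \frac{\left(V^{2} + V V\right) + V}{3} = - \frac{5}{3} + \frac{\left(V^{2} + V^{2}\right) + V}{3} = - \frac{5}{3} + \frac{2 V^{2} + V}{3} = - \frac{5}{3} + \frac{V + 2 V^{2}}{3} = - \frac{5}{3} + \left(\frac{V}{3} + \frac{2 V^{2}}{3}\right) = - \frac{5}{3} + \frac{V}{3} + \frac{2 V^{2}}{3}$)
$54 \frac{L{\left(-1,-4 \right)} - 22}{f{\left(W \right)}} = 54 \frac{\left(-1 - -4\right) - 22}{- \frac{5}{3} + \frac{1}{3} \cdot 8 + \frac{2 \cdot 8^{2}}{3}} = 54 \frac{\left(-1 + 4\right) - 22}{- \frac{5}{3} + \frac{8}{3} + \frac{2}{3} \cdot 64} = 54 \frac{3 - 22}{- \frac{5}{3} + \frac{8}{3} + \frac{128}{3}} = 54 \left(- \frac{19}{\frac{131}{3}}\right) = 54 \left(\left(-19\right) \frac{3}{131}\right) = 54 \left(- \frac{57}{131}\right) = - \frac{3078}{131}$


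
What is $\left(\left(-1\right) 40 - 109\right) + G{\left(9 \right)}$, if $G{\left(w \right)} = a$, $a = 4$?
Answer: $-145$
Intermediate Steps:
$G{\left(w \right)} = 4$
$\left(\left(-1\right) 40 - 109\right) + G{\left(9 \right)} = \left(\left(-1\right) 40 - 109\right) + 4 = \left(-40 - 109\right) + 4 = -149 + 4 = -145$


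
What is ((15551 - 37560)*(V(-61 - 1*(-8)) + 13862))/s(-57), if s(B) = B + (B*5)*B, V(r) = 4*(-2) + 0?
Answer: -50818781/2698 ≈ -18836.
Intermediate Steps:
V(r) = -8 (V(r) = -8 + 0 = -8)
s(B) = B + 5*B² (s(B) = B + (5*B)*B = B + 5*B²)
((15551 - 37560)*(V(-61 - 1*(-8)) + 13862))/s(-57) = ((15551 - 37560)*(-8 + 13862))/((-57*(1 + 5*(-57)))) = (-22009*13854)/((-57*(1 - 285))) = -304912686/((-57*(-284))) = -304912686/16188 = -304912686*1/16188 = -50818781/2698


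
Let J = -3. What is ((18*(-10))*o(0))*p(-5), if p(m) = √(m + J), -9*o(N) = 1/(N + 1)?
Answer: 40*I*√2 ≈ 56.569*I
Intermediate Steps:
o(N) = -1/(9*(1 + N)) (o(N) = -1/(9*(N + 1)) = -1/(9*(1 + N)))
p(m) = √(-3 + m) (p(m) = √(m - 3) = √(-3 + m))
((18*(-10))*o(0))*p(-5) = ((18*(-10))*(-1/(9 + 9*0)))*√(-3 - 5) = (-(-180)/(9 + 0))*√(-8) = (-(-180)/9)*(2*I*√2) = (-180*(-⅑))*(2*I*√2) = 20*(2*I*√2) = 40*I*√2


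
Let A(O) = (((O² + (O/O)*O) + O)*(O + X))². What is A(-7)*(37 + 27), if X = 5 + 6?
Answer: 1254400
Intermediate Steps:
X = 11
A(O) = (11 + O)²*(O² + 2*O)² (A(O) = (((O² + (O/O)*O) + O)*(O + 11))² = (((O² + 1*O) + O)*(11 + O))² = (((O² + O) + O)*(11 + O))² = (((O + O²) + O)*(11 + O))² = ((O² + 2*O)*(11 + O))² = ((11 + O)*(O² + 2*O))² = (11 + O)²*(O² + 2*O)²)
A(-7)*(37 + 27) = ((-7)²*(2 - 7)²*(11 - 7)²)*(37 + 27) = (49*(-5)²*4²)*64 = (49*25*16)*64 = 19600*64 = 1254400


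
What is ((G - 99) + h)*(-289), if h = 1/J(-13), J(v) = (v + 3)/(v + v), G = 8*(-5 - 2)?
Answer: 220218/5 ≈ 44044.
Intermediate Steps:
G = -56 (G = 8*(-7) = -56)
J(v) = (3 + v)/(2*v) (J(v) = (3 + v)/((2*v)) = (3 + v)*(1/(2*v)) = (3 + v)/(2*v))
h = 13/5 (h = 1/((1/2)*(3 - 13)/(-13)) = 1/((1/2)*(-1/13)*(-10)) = 1/(5/13) = 13/5 ≈ 2.6000)
((G - 99) + h)*(-289) = ((-56 - 99) + 13/5)*(-289) = (-155 + 13/5)*(-289) = -762/5*(-289) = 220218/5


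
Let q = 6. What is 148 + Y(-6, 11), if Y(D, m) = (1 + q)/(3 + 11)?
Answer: 297/2 ≈ 148.50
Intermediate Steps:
Y(D, m) = ½ (Y(D, m) = (1 + 6)/(3 + 11) = 7/14 = 7*(1/14) = ½)
148 + Y(-6, 11) = 148 + ½ = 297/2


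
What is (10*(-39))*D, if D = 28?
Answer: -10920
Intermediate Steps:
(10*(-39))*D = (10*(-39))*28 = -390*28 = -10920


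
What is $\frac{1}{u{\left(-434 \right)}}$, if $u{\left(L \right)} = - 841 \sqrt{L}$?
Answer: $\frac{i \sqrt{434}}{364994} \approx 5.7077 \cdot 10^{-5} i$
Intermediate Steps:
$\frac{1}{u{\left(-434 \right)}} = \frac{1}{\left(-841\right) \sqrt{-434}} = \frac{1}{\left(-841\right) i \sqrt{434}} = \frac{i \sqrt{434}}{364994}$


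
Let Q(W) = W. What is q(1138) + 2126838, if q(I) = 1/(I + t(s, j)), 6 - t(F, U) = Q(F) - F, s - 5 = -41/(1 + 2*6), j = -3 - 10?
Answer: 2433102673/1144 ≈ 2.1268e+6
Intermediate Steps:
j = -13
s = 24/13 (s = 5 - 41/(1 + 2*6) = 5 - 41/(1 + 12) = 5 - 41/13 = 24/13 ≈ 1.8462)
t(F, U) = 6 (t(F, U) = 6 - (F - F) = 6 - 1*0 = 6 + 0 = 6)
q(I) = 1/(6 + I) (q(I) = 1/(I + 6) = 1/(6 + I))
q(1138) + 2126838 = 1/(6 + 1138) + 2126838 = 1/1144 + 2126838 = 2433102673/1144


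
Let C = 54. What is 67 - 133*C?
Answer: -7115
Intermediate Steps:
67 - 133*C = 67 - 133*54 = 67 - 7182 = -7115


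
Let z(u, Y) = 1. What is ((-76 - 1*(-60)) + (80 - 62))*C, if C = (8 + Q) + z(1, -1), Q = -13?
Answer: -8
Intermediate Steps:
C = -4 (C = (8 - 13) + 1 = -5 + 1 = -4)
((-76 - 1*(-60)) + (80 - 62))*C = ((-76 - 1*(-60)) + (80 - 62))*(-4) = ((-76 + 60) + 18)*(-4) = (-16 + 18)*(-4) = 2*(-4) = -8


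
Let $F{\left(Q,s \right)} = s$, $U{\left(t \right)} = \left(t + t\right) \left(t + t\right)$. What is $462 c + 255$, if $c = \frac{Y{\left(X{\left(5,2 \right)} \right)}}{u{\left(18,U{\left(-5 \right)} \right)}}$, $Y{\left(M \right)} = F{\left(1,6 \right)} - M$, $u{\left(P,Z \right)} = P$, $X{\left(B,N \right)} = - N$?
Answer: $\frac{1381}{3} \approx 460.33$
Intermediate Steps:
$U{\left(t \right)} = 4 t^{2}$ ($U{\left(t \right)} = 2 t 2 t = 4 t^{2}$)
$Y{\left(M \right)} = 6 - M$
$c = \frac{4}{9}$ ($c = \frac{6 - \left(-1\right) 2}{18} = \left(6 - -2\right) \frac{1}{18} = \left(6 + 2\right) \frac{1}{18} = 8 \cdot \frac{1}{18} = \frac{4}{9} \approx 0.44444$)
$462 c + 255 = 462 \cdot \frac{4}{9} + 255 = \frac{616}{3} + 255 = \frac{1381}{3}$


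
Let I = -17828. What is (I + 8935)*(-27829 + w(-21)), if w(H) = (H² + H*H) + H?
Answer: 239826424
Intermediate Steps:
w(H) = H + 2*H² (w(H) = (H² + H²) + H = 2*H² + H = H + 2*H²)
(I + 8935)*(-27829 + w(-21)) = (-17828 + 8935)*(-27829 - 21*(1 + 2*(-21))) = -8893*(-27829 - 21*(1 - 42)) = -8893*(-27829 - 21*(-41)) = -8893*(-27829 + 861) = -8893*(-26968) = 239826424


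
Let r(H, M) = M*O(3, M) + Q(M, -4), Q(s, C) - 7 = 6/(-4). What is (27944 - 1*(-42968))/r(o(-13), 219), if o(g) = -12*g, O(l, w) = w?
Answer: 141824/95933 ≈ 1.4784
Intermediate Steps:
Q(s, C) = 11/2 (Q(s, C) = 7 + 6/(-4) = 7 + 6*(-¼) = 7 - 3/2 = 11/2)
r(H, M) = 11/2 + M² (r(H, M) = M*M + 11/2 = M² + 11/2 = 11/2 + M²)
(27944 - 1*(-42968))/r(o(-13), 219) = (27944 - 1*(-42968))/(11/2 + 219²) = (27944 + 42968)/(11/2 + 47961) = 70912/(95933/2) = 70912*(2/95933) = 141824/95933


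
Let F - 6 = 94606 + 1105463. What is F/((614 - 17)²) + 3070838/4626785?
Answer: 2215654436539/549675938355 ≈ 4.0308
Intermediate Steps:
F = 1200075 (F = 6 + (94606 + 1105463) = 6 + 1200069 = 1200075)
F/((614 - 17)²) + 3070838/4626785 = 1200075/((614 - 17)²) + 3070838/4626785 = 1200075/(597²) + 3070838*(1/4626785) = 1200075/356409 + 3070838/4626785 = 1200075*(1/356409) + 3070838/4626785 = 400025/118803 + 3070838/4626785 = 2215654436539/549675938355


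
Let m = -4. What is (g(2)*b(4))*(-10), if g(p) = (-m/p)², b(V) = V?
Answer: -160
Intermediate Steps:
g(p) = 16/p² (g(p) = (-(-4)/p)² = (4/p)² = 16/p²)
(g(2)*b(4))*(-10) = ((16/2²)*4)*(-10) = ((16*(¼))*4)*(-10) = (4*4)*(-10) = 16*(-10) = -160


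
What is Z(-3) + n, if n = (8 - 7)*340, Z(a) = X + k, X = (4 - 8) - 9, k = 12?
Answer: 339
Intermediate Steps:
X = -13 (X = -4 - 9 = -13)
Z(a) = -1 (Z(a) = -13 + 12 = -1)
n = 340 (n = 1*340 = 340)
Z(-3) + n = -1 + 340 = 339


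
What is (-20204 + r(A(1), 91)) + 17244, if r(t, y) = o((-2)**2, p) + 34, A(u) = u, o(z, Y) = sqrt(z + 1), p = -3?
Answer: -2926 + sqrt(5) ≈ -2923.8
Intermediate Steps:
o(z, Y) = sqrt(1 + z)
r(t, y) = 34 + sqrt(5) (r(t, y) = sqrt(1 + (-2)**2) + 34 = sqrt(1 + 4) + 34 = sqrt(5) + 34 = 34 + sqrt(5))
(-20204 + r(A(1), 91)) + 17244 = (-20204 + (34 + sqrt(5))) + 17244 = (-20170 + sqrt(5)) + 17244 = -2926 + sqrt(5)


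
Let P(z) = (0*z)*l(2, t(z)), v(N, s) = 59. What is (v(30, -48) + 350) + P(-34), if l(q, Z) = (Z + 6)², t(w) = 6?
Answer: 409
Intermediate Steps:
l(q, Z) = (6 + Z)²
P(z) = 0 (P(z) = (0*z)*(6 + 6)² = 0*12² = 0*144 = 0)
(v(30, -48) + 350) + P(-34) = (59 + 350) + 0 = 409 + 0 = 409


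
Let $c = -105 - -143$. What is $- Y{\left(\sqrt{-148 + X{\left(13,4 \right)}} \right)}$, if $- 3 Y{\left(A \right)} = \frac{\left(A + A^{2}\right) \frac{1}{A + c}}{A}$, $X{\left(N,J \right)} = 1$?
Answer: $\frac{- i + 7 \sqrt{3}}{3 \left(- 38 i + 7 \sqrt{3}\right)} \approx 0.03876 + 0.093987 i$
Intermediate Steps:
$c = 38$ ($c = -105 + 143 = 38$)
$Y{\left(A \right)} = - \frac{A + A^{2}}{3 A \left(38 + A\right)}$ ($Y{\left(A \right)} = - \frac{\frac{A + A^{2}}{A + 38} \frac{1}{A}}{3} = - \frac{\frac{A + A^{2}}{38 + A} \frac{1}{A}}{3} = - \frac{\frac{1}{A} \frac{1}{38 + A} \left(A + A^{2}\right)}{3} = - \frac{A + A^{2}}{3 A \left(38 + A\right)}$)
$- Y{\left(\sqrt{-148 + X{\left(13,4 \right)}} \right)} = - \frac{-1 - \sqrt{-148 + 1}}{3 \left(38 + \sqrt{-148 + 1}\right)} = - \frac{-1 - \sqrt{-147}}{3 \left(38 + \sqrt{-147}\right)} = - \frac{-1 - 7 i \sqrt{3}}{3 \left(38 + 7 i \sqrt{3}\right)}$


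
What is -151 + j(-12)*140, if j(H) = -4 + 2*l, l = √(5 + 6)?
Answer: -711 + 280*√11 ≈ 217.66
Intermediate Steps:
l = √11 ≈ 3.3166
j(H) = -4 + 2*√11
-151 + j(-12)*140 = -151 + (-4 + 2*√11)*140 = -151 + (-560 + 280*√11) = -711 + 280*√11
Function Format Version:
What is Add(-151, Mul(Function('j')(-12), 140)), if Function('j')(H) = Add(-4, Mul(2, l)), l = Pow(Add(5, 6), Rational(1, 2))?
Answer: Add(-711, Mul(280, Pow(11, Rational(1, 2)))) ≈ 217.66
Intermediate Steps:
l = Pow(11, Rational(1, 2)) ≈ 3.3166
Function('j')(H) = Add(-4, Mul(2, Pow(11, Rational(1, 2))))
Add(-151, Mul(Function('j')(-12), 140)) = Add(-151, Mul(Add(-4, Mul(2, Pow(11, Rational(1, 2)))), 140)) = Add(-151, Add(-560, Mul(280, Pow(11, Rational(1, 2))))) = Add(-711, Mul(280, Pow(11, Rational(1, 2))))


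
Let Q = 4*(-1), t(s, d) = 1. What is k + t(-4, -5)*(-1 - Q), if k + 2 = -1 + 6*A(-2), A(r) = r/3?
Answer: -4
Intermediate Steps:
A(r) = r/3 (A(r) = r*(1/3) = r/3)
Q = -4
k = -7 (k = -2 + (-1 + 6*((1/3)*(-2))) = -2 + (-1 + 6*(-2/3)) = -2 + (-1 - 4) = -2 - 5 = -7)
k + t(-4, -5)*(-1 - Q) = -7 + 1*(-1 - 1*(-4)) = -7 + 1*(-1 + 4) = -7 + 1*3 = -7 + 3 = -4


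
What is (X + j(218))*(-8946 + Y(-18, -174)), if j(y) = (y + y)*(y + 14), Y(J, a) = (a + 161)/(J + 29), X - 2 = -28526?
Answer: -7147975132/11 ≈ -6.4982e+8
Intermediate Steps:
X = -28524 (X = 2 - 28526 = -28524)
Y(J, a) = (161 + a)/(29 + J)
j(y) = 2*y*(14 + y) (j(y) = (2*y)*(14 + y) = 2*y*(14 + y))
(X + j(218))*(-8946 + Y(-18, -174)) = (-28524 + 2*218*(14 + 218))*(-8946 + (161 - 174)/(29 - 18)) = (-28524 + 2*218*232)*(-8946 - 13/11) = (-28524 + 101152)*(-8946 + (1/11)*(-13)) = 72628*(-8946 - 13/11) = 72628*(-98419/11) = -7147975132/11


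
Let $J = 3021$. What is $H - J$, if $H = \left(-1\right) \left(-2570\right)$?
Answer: $-451$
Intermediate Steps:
$H = 2570$
$H - J = 2570 - 3021 = -451$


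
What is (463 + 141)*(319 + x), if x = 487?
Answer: 486824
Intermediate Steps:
(463 + 141)*(319 + x) = (463 + 141)*(319 + 487) = 604*806 = 486824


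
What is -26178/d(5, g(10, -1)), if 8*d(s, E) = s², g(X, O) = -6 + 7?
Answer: -209424/25 ≈ -8377.0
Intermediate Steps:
g(X, O) = 1
d(s, E) = s²/8
-26178/d(5, g(10, -1)) = -26178/((⅛)*5²) = -26178/((⅛)*25) = -26178/25/8 = -26178*8/25 = -209424/25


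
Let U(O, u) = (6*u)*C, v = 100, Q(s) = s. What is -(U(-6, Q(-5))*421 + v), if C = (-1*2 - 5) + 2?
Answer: -63250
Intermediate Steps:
C = -5 (C = (-2 - 5) + 2 = -7 + 2 = -5)
U(O, u) = -30*u (U(O, u) = (6*u)*(-5) = -30*u)
-(U(-6, Q(-5))*421 + v) = -(-30*(-5)*421 + 100) = -(150*421 + 100) = -(63150 + 100) = -1*63250 = -63250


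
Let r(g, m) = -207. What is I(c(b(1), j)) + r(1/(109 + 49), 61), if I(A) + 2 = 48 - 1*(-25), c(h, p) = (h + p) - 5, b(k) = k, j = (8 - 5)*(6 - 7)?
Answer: -136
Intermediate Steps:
j = -3 (j = 3*(-1) = -3)
c(h, p) = -5 + h + p
I(A) = 71 (I(A) = -2 + (48 - 1*(-25)) = -2 + (48 + 25) = -2 + 73 = 71)
I(c(b(1), j)) + r(1/(109 + 49), 61) = 71 - 207 = -136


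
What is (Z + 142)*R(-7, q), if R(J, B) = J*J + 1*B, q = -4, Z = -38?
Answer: 4680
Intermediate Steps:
R(J, B) = B + J² (R(J, B) = J² + B = B + J²)
(Z + 142)*R(-7, q) = (-38 + 142)*(-4 + (-7)²) = 104*(-4 + 49) = 104*45 = 4680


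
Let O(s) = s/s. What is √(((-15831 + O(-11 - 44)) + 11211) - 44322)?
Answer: I*√48941 ≈ 221.23*I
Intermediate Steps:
O(s) = 1
√(((-15831 + O(-11 - 44)) + 11211) - 44322) = √(((-15831 + 1) + 11211) - 44322) = √((-15830 + 11211) - 44322) = √(-4619 - 44322) = √(-48941) = I*√48941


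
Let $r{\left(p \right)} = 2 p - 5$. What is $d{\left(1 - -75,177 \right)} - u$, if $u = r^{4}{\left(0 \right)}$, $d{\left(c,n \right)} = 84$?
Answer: $-541$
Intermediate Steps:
$r{\left(p \right)} = -5 + 2 p$
$u = 625$ ($u = \left(-5 + 2 \cdot 0\right)^{4} = \left(-5 + 0\right)^{4} = \left(-5\right)^{4} = 625$)
$d{\left(1 - -75,177 \right)} - u = 84 - 625 = -541$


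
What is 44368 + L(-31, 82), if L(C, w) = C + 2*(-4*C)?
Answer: 44585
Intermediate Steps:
L(C, w) = -7*C (L(C, w) = C - 8*C = -7*C)
44368 + L(-31, 82) = 44368 - 7*(-31) = 44368 + 217 = 44585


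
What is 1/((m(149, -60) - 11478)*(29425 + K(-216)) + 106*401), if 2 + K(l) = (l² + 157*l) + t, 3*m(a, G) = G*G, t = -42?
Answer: -1/432918244 ≈ -2.3099e-9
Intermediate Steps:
m(a, G) = G²/3 (m(a, G) = (G*G)/3 = G²/3)
K(l) = -44 + l² + 157*l (K(l) = -2 + ((l² + 157*l) - 42) = -2 + (-42 + l² + 157*l) = -44 + l² + 157*l)
1/((m(149, -60) - 11478)*(29425 + K(-216)) + 106*401) = 1/(((⅓)*(-60)² - 11478)*(29425 + (-44 + (-216)² + 157*(-216))) + 106*401) = 1/(((⅓)*3600 - 11478)*(29425 + (-44 + 46656 - 33912)) + 42506) = 1/((1200 - 11478)*(29425 + 12700) + 42506) = 1/(-10278*42125 + 42506) = 1/(-432960750 + 42506) = 1/(-432918244) = -1/432918244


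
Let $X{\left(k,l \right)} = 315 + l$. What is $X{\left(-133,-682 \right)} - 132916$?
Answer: $-133283$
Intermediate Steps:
$X{\left(-133,-682 \right)} - 132916 = \left(315 - 682\right) - 132916 = -367 - 132916 = -133283$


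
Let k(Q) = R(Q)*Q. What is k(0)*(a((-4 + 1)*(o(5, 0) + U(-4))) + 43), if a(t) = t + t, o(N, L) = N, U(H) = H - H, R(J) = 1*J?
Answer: 0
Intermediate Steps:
R(J) = J
U(H) = 0
k(Q) = Q² (k(Q) = Q*Q = Q²)
a(t) = 2*t
k(0)*(a((-4 + 1)*(o(5, 0) + U(-4))) + 43) = 0²*(2*((-4 + 1)*(5 + 0)) + 43) = 0*(2*(-3*5) + 43) = 0*(2*(-15) + 43) = 0*(-30 + 43) = 0*13 = 0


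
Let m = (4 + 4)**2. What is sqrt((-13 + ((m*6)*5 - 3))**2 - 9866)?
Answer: 5*sqrt(144614) ≈ 1901.4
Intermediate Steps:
m = 64 (m = 8**2 = 64)
sqrt((-13 + ((m*6)*5 - 3))**2 - 9866) = sqrt((-13 + ((64*6)*5 - 3))**2 - 9866) = sqrt((-13 + (384*5 - 3))**2 - 9866) = sqrt((-13 + (1920 - 3))**2 - 9866) = sqrt((-13 + 1917)**2 - 9866) = sqrt(1904**2 - 9866) = sqrt(3625216 - 9866) = sqrt(3615350) = 5*sqrt(144614)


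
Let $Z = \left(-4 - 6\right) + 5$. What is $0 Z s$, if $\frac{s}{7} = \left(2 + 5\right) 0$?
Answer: $0$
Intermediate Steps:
$s = 0$ ($s = 7 \left(2 + 5\right) 0 = 7 \cdot 7 \cdot 0 = 7 \cdot 0 = 0$)
$Z = -5$ ($Z = -10 + 5 = -5$)
$0 Z s = 0 \left(-5\right) 0 = 0 \cdot 0 = 0$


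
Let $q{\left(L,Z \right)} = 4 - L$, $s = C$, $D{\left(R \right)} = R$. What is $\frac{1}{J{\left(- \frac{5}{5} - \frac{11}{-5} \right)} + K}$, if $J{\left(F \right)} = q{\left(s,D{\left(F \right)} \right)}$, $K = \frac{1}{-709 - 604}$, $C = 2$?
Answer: $\frac{1313}{2625} \approx 0.50019$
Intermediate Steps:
$s = 2$
$K = - \frac{1}{1313}$ ($K = \frac{1}{-1313} = - \frac{1}{1313} \approx -0.00076161$)
$J{\left(F \right)} = 2$ ($J{\left(F \right)} = 4 - 2 = 2$)
$\frac{1}{J{\left(- \frac{5}{5} - \frac{11}{-5} \right)} + K} = \frac{1}{2 - \frac{1}{1313}} = \frac{1}{\frac{2625}{1313}} = \frac{1313}{2625}$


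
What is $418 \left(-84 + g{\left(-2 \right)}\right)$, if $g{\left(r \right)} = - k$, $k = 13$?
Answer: $-40546$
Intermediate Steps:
$g{\left(r \right)} = -13$ ($g{\left(r \right)} = \left(-1\right) 13 = -13$)
$418 \left(-84 + g{\left(-2 \right)}\right) = 418 \left(-84 - 13\right) = 418 \left(-97\right) = -40546$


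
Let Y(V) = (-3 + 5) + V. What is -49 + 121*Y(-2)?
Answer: -49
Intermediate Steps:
Y(V) = 2 + V
-49 + 121*Y(-2) = -49 + 121*(2 - 2) = -49 + 121*0 = -49 + 0 = -49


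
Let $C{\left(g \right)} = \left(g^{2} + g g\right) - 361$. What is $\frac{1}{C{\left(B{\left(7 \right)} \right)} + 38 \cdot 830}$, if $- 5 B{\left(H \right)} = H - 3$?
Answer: $\frac{25}{779507} \approx 3.2072 \cdot 10^{-5}$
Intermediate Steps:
$B{\left(H \right)} = \frac{3}{5} - \frac{H}{5}$ ($B{\left(H \right)} = - \frac{H - 3}{5} = - \frac{-3 + H}{5} = \frac{3}{5} - \frac{H}{5}$)
$C{\left(g \right)} = -361 + 2 g^{2}$ ($C{\left(g \right)} = \left(g^{2} + g^{2}\right) - 361 = 2 g^{2} - 361 = -361 + 2 g^{2}$)
$\frac{1}{C{\left(B{\left(7 \right)} \right)} + 38 \cdot 830} = \frac{1}{\left(-361 + 2 \left(\frac{3}{5} - \frac{7}{5}\right)^{2}\right) + 38 \cdot 830} = \frac{1}{\left(-361 + 2 \left(\frac{3}{5} - \frac{7}{5}\right)^{2}\right) + 31540} = \frac{1}{\left(-361 + 2 \left(- \frac{4}{5}\right)^{2}\right) + 31540} = \frac{1}{\left(-361 + 2 \cdot \frac{16}{25}\right) + 31540} = \frac{1}{\left(-361 + \frac{32}{25}\right) + 31540} = \frac{1}{- \frac{8993}{25} + 31540} = \frac{1}{\frac{779507}{25}} = \frac{25}{779507}$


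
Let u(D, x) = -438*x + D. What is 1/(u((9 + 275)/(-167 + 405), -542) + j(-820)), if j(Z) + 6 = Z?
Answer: 119/28151972 ≈ 4.2271e-6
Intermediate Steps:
j(Z) = -6 + Z
u(D, x) = D - 438*x
1/(u((9 + 275)/(-167 + 405), -542) + j(-820)) = 1/(((9 + 275)/(-167 + 405) - 438*(-542)) + (-6 - 820)) = 1/((284/238 + 237396) - 826) = 1/((284*(1/238) + 237396) - 826) = 1/((142/119 + 237396) - 826) = 1/(28250266/119 - 826) = 1/(28151972/119) = 119/28151972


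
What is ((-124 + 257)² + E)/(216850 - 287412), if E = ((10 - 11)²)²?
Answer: -8845/35281 ≈ -0.25070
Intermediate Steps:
E = 1 (E = ((-1)²)² = 1² = 1)
((-124 + 257)² + E)/(216850 - 287412) = ((-124 + 257)² + 1)/(216850 - 287412) = (133² + 1)/(-70562) = (17689 + 1)*(-1/70562) = 17690*(-1/70562) = -8845/35281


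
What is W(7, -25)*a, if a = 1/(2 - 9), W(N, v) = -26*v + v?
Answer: -625/7 ≈ -89.286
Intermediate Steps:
W(N, v) = -25*v
a = -⅐ (a = 1/(-7) = -⅐ ≈ -0.14286)
W(7, -25)*a = -25*(-25)*(-⅐) = 625*(-⅐) = -625/7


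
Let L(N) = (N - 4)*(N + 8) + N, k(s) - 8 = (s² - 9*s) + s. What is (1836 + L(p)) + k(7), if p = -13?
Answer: 1909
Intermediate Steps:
k(s) = 8 + s² - 8*s (k(s) = 8 + ((s² - 9*s) + s) = 8 + (s² - 8*s) = 8 + s² - 8*s)
L(N) = N + (-4 + N)*(8 + N) (L(N) = (-4 + N)*(8 + N) + N = N + (-4 + N)*(8 + N))
(1836 + L(p)) + k(7) = (1836 + (-32 + (-13)² + 5*(-13))) + (8 + 7² - 8*7) = (1836 + (-32 + 169 - 65)) + (8 + 49 - 56) = (1836 + 72) + 1 = 1908 + 1 = 1909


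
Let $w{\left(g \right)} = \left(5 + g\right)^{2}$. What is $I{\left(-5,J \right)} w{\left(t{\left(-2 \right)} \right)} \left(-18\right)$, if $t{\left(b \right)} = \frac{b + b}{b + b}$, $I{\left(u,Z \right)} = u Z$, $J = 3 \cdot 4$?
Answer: $38880$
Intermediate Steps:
$J = 12$
$I{\left(u,Z \right)} = Z u$
$t{\left(b \right)} = 1$ ($t{\left(b \right)} = \frac{2 b}{2 b} = 2 b \frac{1}{2 b} = 1$)
$I{\left(-5,J \right)} w{\left(t{\left(-2 \right)} \right)} \left(-18\right) = 12 \left(-5\right) \left(5 + 1\right)^{2} \left(-18\right) = - 60 \cdot 6^{2} \left(-18\right) = \left(-60\right) 36 \left(-18\right) = \left(-2160\right) \left(-18\right) = 38880$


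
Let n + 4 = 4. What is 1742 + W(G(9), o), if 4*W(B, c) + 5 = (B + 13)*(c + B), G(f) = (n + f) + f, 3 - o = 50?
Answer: 1516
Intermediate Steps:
n = 0 (n = -4 + 4 = 0)
o = -47 (o = 3 - 1*50 = 3 - 50 = -47)
G(f) = 2*f (G(f) = (0 + f) + f = f + f = 2*f)
W(B, c) = -5/4 + (13 + B)*(B + c)/4 (W(B, c) = -5/4 + ((B + 13)*(c + B))/4 = -5/4 + ((13 + B)*(B + c))/4 = -5/4 + (13 + B)*(B + c)/4)
1742 + W(G(9), o) = 1742 + (-5/4 + (2*9)**2/4 + 13*(2*9)/4 + (13/4)*(-47) + (1/4)*(2*9)*(-47)) = 1742 + (-5/4 + (1/4)*18**2 + (13/4)*18 - 611/4 + (1/4)*18*(-47)) = 1742 + (-5/4 + (1/4)*324 + 117/2 - 611/4 - 423/2) = 1742 + (-5/4 + 81 + 117/2 - 611/4 - 423/2) = 1742 - 226 = 1516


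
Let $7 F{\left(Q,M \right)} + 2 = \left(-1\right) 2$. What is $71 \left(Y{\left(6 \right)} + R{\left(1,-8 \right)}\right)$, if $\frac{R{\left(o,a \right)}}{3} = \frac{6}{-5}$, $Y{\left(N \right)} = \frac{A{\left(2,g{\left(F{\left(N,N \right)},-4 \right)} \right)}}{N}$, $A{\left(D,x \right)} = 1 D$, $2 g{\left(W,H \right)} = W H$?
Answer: $- \frac{3479}{15} \approx -231.93$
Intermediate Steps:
$F{\left(Q,M \right)} = - \frac{4}{7}$ ($F{\left(Q,M \right)} = - \frac{2}{7} + \frac{\left(-1\right) 2}{7} = - \frac{2}{7} + \frac{1}{7} \left(-2\right) = - \frac{2}{7} - \frac{2}{7} = - \frac{4}{7}$)
$g{\left(W,H \right)} = \frac{H W}{2}$ ($g{\left(W,H \right)} = \frac{W H}{2} = \frac{H W}{2}$)
$A{\left(D,x \right)} = D$
$Y{\left(N \right)} = \frac{2}{N}$
$R{\left(o,a \right)} = - \frac{18}{5}$ ($R{\left(o,a \right)} = 3 \frac{6}{-5} = 3 \cdot 6 \left(- \frac{1}{5}\right) = 3 \left(- \frac{6}{5}\right) = - \frac{18}{5}$)
$71 \left(Y{\left(6 \right)} + R{\left(1,-8 \right)}\right) = 71 \left(\frac{2}{6} - \frac{18}{5}\right) = 71 \left(2 \cdot \frac{1}{6} - \frac{18}{5}\right) = 71 \left(\frac{1}{3} - \frac{18}{5}\right) = 71 \left(- \frac{49}{15}\right) = - \frac{3479}{15}$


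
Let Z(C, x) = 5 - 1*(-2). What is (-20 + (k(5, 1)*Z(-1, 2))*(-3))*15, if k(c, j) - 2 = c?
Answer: -2505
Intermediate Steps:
k(c, j) = 2 + c
Z(C, x) = 7 (Z(C, x) = 5 + 2 = 7)
(-20 + (k(5, 1)*Z(-1, 2))*(-3))*15 = (-20 + ((2 + 5)*7)*(-3))*15 = (-20 + (7*7)*(-3))*15 = (-20 + 49*(-3))*15 = (-20 - 147)*15 = -167*15 = -2505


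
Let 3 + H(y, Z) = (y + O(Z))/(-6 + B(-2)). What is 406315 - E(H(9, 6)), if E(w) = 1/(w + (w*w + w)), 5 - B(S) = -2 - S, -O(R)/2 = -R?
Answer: 214534319/528 ≈ 4.0632e+5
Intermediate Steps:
O(R) = 2*R (O(R) = -(-2)*R = 2*R)
B(S) = 7 + S (B(S) = 5 - (-2 - S) = 5 + (2 + S) = 7 + S)
H(y, Z) = -3 - y - 2*Z (H(y, Z) = -3 + (y + 2*Z)/(-6 + (7 - 2)) = -3 + (y + 2*Z)/(-6 + 5) = -3 + (y + 2*Z)/(-1) = -3 + (y + 2*Z)*(-1) = -3 + (-y - 2*Z) = -3 - y - 2*Z)
E(w) = 1/(w**2 + 2*w) (E(w) = 1/(w + (w**2 + w)) = 1/(w + (w + w**2)) = 1/(w**2 + 2*w))
406315 - E(H(9, 6)) = 406315 - 1/((-3 - 1*9 - 2*6)*(2 + (-3 - 1*9 - 2*6))) = 406315 - 1/((-3 - 9 - 12)*(2 + (-3 - 9 - 12))) = 406315 - 1/((-24)*(2 - 24)) = 406315 - (-1)/(24*(-22)) = 406315 - (-1)*(-1)/(24*22) = 406315 - 1*1/528 = 406315 - 1/528 = 214534319/528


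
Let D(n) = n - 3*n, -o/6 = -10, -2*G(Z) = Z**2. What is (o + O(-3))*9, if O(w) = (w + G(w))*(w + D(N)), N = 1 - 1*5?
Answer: 405/2 ≈ 202.50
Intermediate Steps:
G(Z) = -Z**2/2
N = -4 (N = 1 - 5 = -4)
o = 60 (o = -6*(-10) = 60)
D(n) = -2*n
O(w) = (8 + w)*(w - w**2/2) (O(w) = (w - w**2/2)*(w - 2*(-4)) = (w - w**2/2)*(w + 8) = (w - w**2/2)*(8 + w) = (8 + w)*(w - w**2/2))
(o + O(-3))*9 = (60 + (1/2)*(-3)*(16 - 1*(-3)**2 - 6*(-3)))*9 = (60 + (1/2)*(-3)*(16 - 1*9 + 18))*9 = (60 + (1/2)*(-3)*(16 - 9 + 18))*9 = (60 + (1/2)*(-3)*25)*9 = (60 - 75/2)*9 = (45/2)*9 = 405/2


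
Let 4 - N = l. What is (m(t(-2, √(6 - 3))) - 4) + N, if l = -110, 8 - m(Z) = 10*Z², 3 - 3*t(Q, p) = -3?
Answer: 78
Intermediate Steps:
t(Q, p) = 2 (t(Q, p) = 1 - ⅓*(-3) = 1 + 1 = 2)
m(Z) = 8 - 10*Z²
N = 114 (N = 4 - 1*(-110) = 4 + 110 = 114)
(m(t(-2, √(6 - 3))) - 4) + N = ((8 - 10*2²) - 4) + 114 = ((8 - 10*4) - 4) + 114 = ((8 - 40) - 4) + 114 = (-32 - 4) + 114 = -36 + 114 = 78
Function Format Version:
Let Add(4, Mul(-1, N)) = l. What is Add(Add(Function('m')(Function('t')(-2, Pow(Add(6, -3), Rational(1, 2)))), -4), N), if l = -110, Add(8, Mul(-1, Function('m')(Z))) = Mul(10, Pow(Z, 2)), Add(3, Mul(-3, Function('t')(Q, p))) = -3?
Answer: 78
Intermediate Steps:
Function('t')(Q, p) = 2 (Function('t')(Q, p) = Add(1, Mul(Rational(-1, 3), -3)) = Add(1, 1) = 2)
Function('m')(Z) = Add(8, Mul(-10, Pow(Z, 2))) (Function('m')(Z) = Add(8, Mul(-1, Mul(10, Pow(Z, 2)))) = Add(8, Mul(-10, Pow(Z, 2))))
N = 114 (N = Add(4, Mul(-1, -110)) = Add(4, 110) = 114)
Add(Add(Function('m')(Function('t')(-2, Pow(Add(6, -3), Rational(1, 2)))), -4), N) = Add(Add(Add(8, Mul(-10, Pow(2, 2))), -4), 114) = Add(Add(Add(8, Mul(-10, 4)), -4), 114) = Add(Add(Add(8, -40), -4), 114) = Add(Add(-32, -4), 114) = Add(-36, 114) = 78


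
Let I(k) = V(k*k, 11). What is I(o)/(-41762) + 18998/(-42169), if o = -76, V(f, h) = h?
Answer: -793858335/1761061778 ≈ -0.45078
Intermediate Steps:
I(k) = 11
I(o)/(-41762) + 18998/(-42169) = 11/(-41762) + 18998/(-42169) = 11*(-1/41762) + 18998*(-1/42169) = -11/41762 - 18998/42169 = -793858335/1761061778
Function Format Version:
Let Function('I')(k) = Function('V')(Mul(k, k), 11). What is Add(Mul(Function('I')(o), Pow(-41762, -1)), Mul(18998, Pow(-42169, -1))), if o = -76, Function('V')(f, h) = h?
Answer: Rational(-793858335, 1761061778) ≈ -0.45078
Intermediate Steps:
Function('I')(k) = 11
Add(Mul(Function('I')(o), Pow(-41762, -1)), Mul(18998, Pow(-42169, -1))) = Add(Mul(11, Pow(-41762, -1)), Mul(18998, Pow(-42169, -1))) = Add(Mul(11, Rational(-1, 41762)), Mul(18998, Rational(-1, 42169))) = Add(Rational(-11, 41762), Rational(-18998, 42169)) = Rational(-793858335, 1761061778)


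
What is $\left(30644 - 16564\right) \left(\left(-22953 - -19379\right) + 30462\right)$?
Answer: $378583040$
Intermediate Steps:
$\left(30644 - 16564\right) \left(\left(-22953 - -19379\right) + 30462\right) = 14080 \left(\left(-22953 + 19379\right) + 30462\right) = 14080 \left(-3574 + 30462\right) = 14080 \cdot 26888 = 378583040$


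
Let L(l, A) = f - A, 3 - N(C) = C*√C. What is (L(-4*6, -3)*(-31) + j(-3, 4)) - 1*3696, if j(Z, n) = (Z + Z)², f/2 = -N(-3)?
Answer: -3567 + 186*I*√3 ≈ -3567.0 + 322.16*I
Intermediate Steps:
N(C) = 3 - C^(3/2) (N(C) = 3 - C*√C = 3 - C^(3/2))
f = -6 - 6*I*√3 (f = 2*(-(3 - (-3)^(3/2))) = 2*(-(3 - (-3)*I*√3)) = 2*(-(3 + 3*I*√3)) = 2*(-3 - 3*I*√3) = -6 - 6*I*√3 ≈ -6.0 - 10.392*I)
j(Z, n) = 4*Z² (j(Z, n) = (2*Z)² = 4*Z²)
L(l, A) = -6 - A - 6*I*√3 (L(l, A) = (-6 - 6*I*√3) - A = -6 - A - 6*I*√3)
(L(-4*6, -3)*(-31) + j(-3, 4)) - 1*3696 = ((-6 - 1*(-3) - 6*I*√3)*(-31) + 4*(-3)²) - 1*3696 = ((-6 + 3 - 6*I*√3)*(-31) + 4*9) - 3696 = ((-3 - 6*I*√3)*(-31) + 36) - 3696 = ((93 + 186*I*√3) + 36) - 3696 = (129 + 186*I*√3) - 3696 = -3567 + 186*I*√3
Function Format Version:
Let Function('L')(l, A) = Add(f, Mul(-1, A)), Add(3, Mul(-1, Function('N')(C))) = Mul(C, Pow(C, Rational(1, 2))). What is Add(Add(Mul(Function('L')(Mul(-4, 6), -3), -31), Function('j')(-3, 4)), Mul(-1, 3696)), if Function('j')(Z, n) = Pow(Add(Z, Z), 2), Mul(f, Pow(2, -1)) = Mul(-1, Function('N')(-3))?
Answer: Add(-3567, Mul(186, I, Pow(3, Rational(1, 2)))) ≈ Add(-3567.0, Mul(322.16, I))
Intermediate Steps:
Function('N')(C) = Add(3, Mul(-1, Pow(C, Rational(3, 2)))) (Function('N')(C) = Add(3, Mul(-1, Mul(C, Pow(C, Rational(1, 2))))) = Add(3, Mul(-1, Pow(C, Rational(3, 2)))))
f = Add(-6, Mul(-6, I, Pow(3, Rational(1, 2)))) (f = Mul(2, Mul(-1, Add(3, Mul(-1, Pow(-3, Rational(3, 2)))))) = Mul(2, Mul(-1, Add(3, Mul(-1, Mul(-3, I, Pow(3, Rational(1, 2))))))) = Mul(2, Mul(-1, Add(3, Mul(3, I, Pow(3, Rational(1, 2)))))) = Mul(2, Add(-3, Mul(-3, I, Pow(3, Rational(1, 2))))) = Add(-6, Mul(-6, I, Pow(3, Rational(1, 2)))) ≈ Add(-6.0000, Mul(-10.392, I)))
Function('j')(Z, n) = Mul(4, Pow(Z, 2)) (Function('j')(Z, n) = Pow(Mul(2, Z), 2) = Mul(4, Pow(Z, 2)))
Function('L')(l, A) = Add(-6, Mul(-1, A), Mul(-6, I, Pow(3, Rational(1, 2)))) (Function('L')(l, A) = Add(Add(-6, Mul(-6, I, Pow(3, Rational(1, 2)))), Mul(-1, A)) = Add(-6, Mul(-1, A), Mul(-6, I, Pow(3, Rational(1, 2)))))
Add(Add(Mul(Function('L')(Mul(-4, 6), -3), -31), Function('j')(-3, 4)), Mul(-1, 3696)) = Add(Add(Mul(Add(-6, Mul(-1, -3), Mul(-6, I, Pow(3, Rational(1, 2)))), -31), Mul(4, Pow(-3, 2))), Mul(-1, 3696)) = Add(Add(Mul(Add(-6, 3, Mul(-6, I, Pow(3, Rational(1, 2)))), -31), Mul(4, 9)), -3696) = Add(Add(Mul(Add(-3, Mul(-6, I, Pow(3, Rational(1, 2)))), -31), 36), -3696) = Add(Add(Add(93, Mul(186, I, Pow(3, Rational(1, 2)))), 36), -3696) = Add(Add(129, Mul(186, I, Pow(3, Rational(1, 2)))), -3696) = Add(-3567, Mul(186, I, Pow(3, Rational(1, 2))))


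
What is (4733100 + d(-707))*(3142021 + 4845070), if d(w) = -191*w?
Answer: 38882253219467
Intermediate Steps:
(4733100 + d(-707))*(3142021 + 4845070) = (4733100 - 191*(-707))*(3142021 + 4845070) = (4733100 + 135037)*7987091 = 4868137*7987091 = 38882253219467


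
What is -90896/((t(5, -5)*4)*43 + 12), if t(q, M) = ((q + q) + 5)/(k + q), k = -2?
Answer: -11362/109 ≈ -104.24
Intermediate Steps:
t(q, M) = (5 + 2*q)/(-2 + q) (t(q, M) = ((q + q) + 5)/(-2 + q) = (2*q + 5)/(-2 + q) = (5 + 2*q)/(-2 + q))
-90896/((t(5, -5)*4)*43 + 12) = -90896/((((5 + 2*5)/(-2 + 5))*4)*43 + 12) = -90896/((((5 + 10)/3)*4)*43 + 12) = -90896/((((1/3)*15)*4)*43 + 12) = -90896/((5*4)*43 + 12) = -90896/(20*43 + 12) = -90896/(860 + 12) = -90896/872 = -90896*1/872 = -11362/109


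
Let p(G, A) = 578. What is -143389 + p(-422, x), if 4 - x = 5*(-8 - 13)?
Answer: -142811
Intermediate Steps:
x = 109 (x = 4 - 5*(-8 - 13) = 4 - 5*(-21) = 4 - 1*(-105) = 4 + 105 = 109)
-143389 + p(-422, x) = -143389 + 578 = -142811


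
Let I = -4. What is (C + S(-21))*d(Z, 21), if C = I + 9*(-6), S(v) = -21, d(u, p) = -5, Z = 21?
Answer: 395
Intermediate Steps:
C = -58 (C = -4 + 9*(-6) = -4 - 54 = -58)
(C + S(-21))*d(Z, 21) = (-58 - 21)*(-5) = -79*(-5) = 395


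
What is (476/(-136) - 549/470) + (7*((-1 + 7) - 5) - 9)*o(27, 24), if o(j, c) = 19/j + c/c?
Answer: -51239/6345 ≈ -8.0755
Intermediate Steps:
o(j, c) = 1 + 19/j (o(j, c) = 19/j + 1 = 1 + 19/j)
(476/(-136) - 549/470) + (7*((-1 + 7) - 5) - 9)*o(27, 24) = (476/(-136) - 549/470) + (7*((-1 + 7) - 5) - 9)*((19 + 27)/27) = (476*(-1/136) - 549*1/470) + (7*(6 - 5) - 9)*((1/27)*46) = (-7/2 - 549/470) + (7*1 - 9)*(46/27) = -1097/235 + (7 - 9)*(46/27) = -1097/235 - 2*46/27 = -1097/235 - 92/27 = -51239/6345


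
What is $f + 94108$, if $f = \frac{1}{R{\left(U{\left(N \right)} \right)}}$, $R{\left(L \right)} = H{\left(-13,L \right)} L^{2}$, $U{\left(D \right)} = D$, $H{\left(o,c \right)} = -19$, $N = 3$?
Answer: $\frac{16092467}{171} \approx 94108.0$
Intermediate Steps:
$R{\left(L \right)} = - 19 L^{2}$
$f = - \frac{1}{171}$ ($f = \frac{1}{\left(-19\right) 3^{2}} = \frac{1}{\left(-19\right) 9} = \frac{1}{-171} = - \frac{1}{171} \approx -0.005848$)
$f + 94108 = - \frac{1}{171} + 94108 = \frac{16092467}{171}$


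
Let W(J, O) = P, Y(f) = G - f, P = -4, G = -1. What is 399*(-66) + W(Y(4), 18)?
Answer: -26338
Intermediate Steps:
Y(f) = -1 - f
W(J, O) = -4
399*(-66) + W(Y(4), 18) = 399*(-66) - 4 = -26334 - 4 = -26338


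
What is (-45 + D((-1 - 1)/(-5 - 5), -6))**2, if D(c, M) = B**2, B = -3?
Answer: 1296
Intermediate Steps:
D(c, M) = 9 (D(c, M) = (-3)**2 = 9)
(-45 + D((-1 - 1)/(-5 - 5), -6))**2 = (-45 + 9)**2 = (-36)**2 = 1296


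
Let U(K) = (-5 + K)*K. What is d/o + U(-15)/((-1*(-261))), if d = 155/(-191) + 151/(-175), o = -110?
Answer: 186272021/159938625 ≈ 1.1646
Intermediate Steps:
U(K) = K*(-5 + K)
d = -55966/33425 (d = 155*(-1/191) + 151*(-1/175) = -155/191 - 151/175 = -55966/33425 ≈ -1.6744)
d/o + U(-15)/((-1*(-261))) = -55966/33425/(-110) + (-15*(-5 - 15))/((-1*(-261))) = -55966/33425*(-1/110) - 15*(-20)/261 = 27983/1838375 + 300*(1/261) = 27983/1838375 + 100/87 = 186272021/159938625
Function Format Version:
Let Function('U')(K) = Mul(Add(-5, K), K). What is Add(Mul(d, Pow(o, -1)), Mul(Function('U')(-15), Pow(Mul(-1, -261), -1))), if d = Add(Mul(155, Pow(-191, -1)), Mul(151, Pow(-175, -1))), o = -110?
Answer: Rational(186272021, 159938625) ≈ 1.1646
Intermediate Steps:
Function('U')(K) = Mul(K, Add(-5, K))
d = Rational(-55966, 33425) (d = Add(Mul(155, Rational(-1, 191)), Mul(151, Rational(-1, 175))) = Add(Rational(-155, 191), Rational(-151, 175)) = Rational(-55966, 33425) ≈ -1.6744)
Add(Mul(d, Pow(o, -1)), Mul(Function('U')(-15), Pow(Mul(-1, -261), -1))) = Add(Mul(Rational(-55966, 33425), Pow(-110, -1)), Mul(Mul(-15, Add(-5, -15)), Pow(Mul(-1, -261), -1))) = Add(Mul(Rational(-55966, 33425), Rational(-1, 110)), Mul(Mul(-15, -20), Pow(261, -1))) = Add(Rational(27983, 1838375), Mul(300, Rational(1, 261))) = Add(Rational(27983, 1838375), Rational(100, 87)) = Rational(186272021, 159938625)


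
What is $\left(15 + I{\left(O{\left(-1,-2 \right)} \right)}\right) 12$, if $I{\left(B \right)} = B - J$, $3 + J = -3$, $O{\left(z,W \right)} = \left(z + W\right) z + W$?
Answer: $264$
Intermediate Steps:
$O{\left(z,W \right)} = W + z \left(W + z\right)$ ($O{\left(z,W \right)} = \left(W + z\right) z + W = z \left(W + z\right) + W = W + z \left(W + z\right)$)
$J = -6$ ($J = -3 - 3 = -6$)
$I{\left(B \right)} = 6 + B$ ($I{\left(B \right)} = B - -6 = B + 6 = 6 + B$)
$\left(15 + I{\left(O{\left(-1,-2 \right)} \right)}\right) 12 = \left(15 + \left(6 - -1\right)\right) 12 = \left(15 + \left(6 + \left(-2 + 1 + 2\right)\right)\right) 12 = \left(15 + \left(6 + 1\right)\right) 12 = \left(15 + 7\right) 12 = 22 \cdot 12 = 264$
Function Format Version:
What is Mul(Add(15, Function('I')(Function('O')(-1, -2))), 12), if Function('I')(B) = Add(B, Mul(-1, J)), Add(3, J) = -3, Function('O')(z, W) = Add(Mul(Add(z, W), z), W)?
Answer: 264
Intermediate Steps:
Function('O')(z, W) = Add(W, Mul(z, Add(W, z))) (Function('O')(z, W) = Add(Mul(Add(W, z), z), W) = Add(Mul(z, Add(W, z)), W) = Add(W, Mul(z, Add(W, z))))
J = -6 (J = Add(-3, -3) = -6)
Function('I')(B) = Add(6, B) (Function('I')(B) = Add(B, Mul(-1, -6)) = Add(B, 6) = Add(6, B))
Mul(Add(15, Function('I')(Function('O')(-1, -2))), 12) = Mul(Add(15, Add(6, Add(-2, Pow(-1, 2), Mul(-2, -1)))), 12) = Mul(Add(15, Add(6, Add(-2, 1, 2))), 12) = Mul(Add(15, Add(6, 1)), 12) = Mul(Add(15, 7), 12) = Mul(22, 12) = 264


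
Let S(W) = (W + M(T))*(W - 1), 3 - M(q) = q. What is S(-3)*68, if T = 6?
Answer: 1632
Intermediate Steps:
M(q) = 3 - q
S(W) = (-1 + W)*(-3 + W) (S(W) = (W + (3 - 1*6))*(W - 1) = (W + (3 - 6))*(-1 + W) = (W - 3)*(-1 + W) = (-3 + W)*(-1 + W) = (-1 + W)*(-3 + W))
S(-3)*68 = (3 + (-3)² - 4*(-3))*68 = (3 + 9 + 12)*68 = 24*68 = 1632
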